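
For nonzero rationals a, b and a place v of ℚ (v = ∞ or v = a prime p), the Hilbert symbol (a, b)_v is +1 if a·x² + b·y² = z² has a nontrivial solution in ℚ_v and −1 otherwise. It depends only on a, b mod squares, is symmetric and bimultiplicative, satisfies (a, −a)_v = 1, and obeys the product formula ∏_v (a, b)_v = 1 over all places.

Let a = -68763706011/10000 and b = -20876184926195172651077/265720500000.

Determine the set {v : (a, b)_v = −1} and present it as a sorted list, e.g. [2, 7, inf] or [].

[2, 11, 13, inf]

(a, b) ≡ (-91, -154) mod (ℚ^×)²; places V = {2, 3, 5, 7, 11, 13, 17, 31, ∞}.
(a,b)_2: α=-4, β=-5; u≡5, v≡3 (mod 8); ε(u)ε(v)=0·1, αω(v)=-4·1, βω(u)=-5·1; sum ≡ 1  ⇒  -1.
(a,b)_13: α=1, u≡7; β=4, v≡8 (mod 13); (7|13)=-1, (8|13)=-1; sign (−1)^0·-1^4·-1^1 = -1.
(a,b)_7: α=5, u≡2; β=11, v≡6 (mod 7); (2|7)=+1, (6|7)=-1; sign (−1)^1·+1^11·-1^5 = +1.
(a,b)_31: α=0, u≡14; β=2, v≡4 (mod 31); (14|31)=+1, (4|31)=+1; sign (−1)^0·+1^2·+1^0 = +1.
(a,b)_5: α=-4, u≡4; β=-6, v≡4 (mod 5); (4|5)=+1, (4|5)=+1; sign (−1)^0·+1^-6·+1^-4 = +1.
(a,b)_∞: sgn(-91)=−, sgn(-154)=−, so -1.
(a,b)_3: α=2, u≡2; β=-12, v≡2 (mod 3); (2|3)=-1, (2|3)=-1; sign (−1)^0·-1^-12·-1^2 = +1.
(a,b)_17: α=2, u≡11; β=2, v≡16 (mod 17); (11|17)=-1, (16|17)=+1; sign (−1)^0·-1^2·+1^2 = +1.
(a,b)_11: α=2, u≡10; β=3, v≡2 (mod 11); (10|11)=-1, (2|11)=-1; sign (−1)^0·-1^3·-1^2 = -1.
Ram(-91, -154) = {2, 11, 13, ∞}; no ℚ_2-point on the conic.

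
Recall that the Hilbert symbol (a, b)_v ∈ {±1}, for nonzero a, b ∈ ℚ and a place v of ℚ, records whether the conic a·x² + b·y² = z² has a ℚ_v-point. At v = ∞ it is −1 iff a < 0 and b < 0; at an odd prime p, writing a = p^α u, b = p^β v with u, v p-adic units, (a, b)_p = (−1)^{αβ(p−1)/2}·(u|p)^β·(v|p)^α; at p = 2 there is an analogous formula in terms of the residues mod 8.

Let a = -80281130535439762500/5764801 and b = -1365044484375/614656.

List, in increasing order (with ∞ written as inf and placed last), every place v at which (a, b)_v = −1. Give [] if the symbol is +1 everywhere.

[5, 11, 17, inf]

(a, b) ≡ (-2145, -663) mod (ℚ^×)²; places V = {2, 3, 5, 7, 11, 13, 17, 19, ∞}.
(a,b)_3: α=5, u≡2; β=3, v≡1 (mod 3); (2|3)=-1, (1|3)=+1; sign (−1)^1·-1^3·+1^5 = +1.
(a,b)_19: α=2, u≡2; β=0, v≡3 (mod 19); (2|19)=-1, (3|19)=-1; sign (−1)^0·-1^0·-1^2 = +1.
(a,b)_13: α=1, u≡1; β=1, v≡4 (mod 13); (1|13)=+1, (4|13)=+1; sign (−1)^0·+1^1·+1^1 = +1.
(a,b)_7: α=-8, u≡2; β=-4, v≡4 (mod 7); (2|7)=+1, (4|7)=+1; sign (−1)^0·+1^-4·+1^-8 = +1.
(a,b)_11: α=7, u≡9; β=4, v≡7 (mod 11); (9|11)=+1, (7|11)=-1; sign (−1)^0·+1^4·-1^7 = -1.
(a,b)_2: α=2, β=-8; u≡7, v≡1 (mod 8); ε(u)ε(v)=1·0, αω(v)=2·0, βω(u)=-8·0; sum ≡ 0  ⇒  +1.
(a,b)_∞: sgn(-2145)=−, sgn(-663)=−, so -1.
(a,b)_5: α=5, u≡1; β=6, v≡3 (mod 5); (1|5)=+1, (3|5)=-1; sign (−1)^0·+1^6·-1^5 = -1.
(a,b)_17: α=2, u≡7; β=1, v≡12 (mod 17); (7|17)=-1, (12|17)=-1; sign (−1)^0·-1^1·-1^2 = -1.
|Ram(-2145, -663)| = 4, even; anisotropic at {5, 11, 17, ∞}.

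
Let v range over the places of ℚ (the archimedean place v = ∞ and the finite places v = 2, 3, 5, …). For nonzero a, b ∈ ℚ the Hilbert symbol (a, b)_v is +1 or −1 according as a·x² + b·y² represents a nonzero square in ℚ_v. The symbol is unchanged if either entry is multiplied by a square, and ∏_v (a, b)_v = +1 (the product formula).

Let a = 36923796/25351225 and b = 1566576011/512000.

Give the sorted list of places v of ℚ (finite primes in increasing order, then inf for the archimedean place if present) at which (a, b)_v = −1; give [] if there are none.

[7, 11, 13, 19]

(a, b) ≡ (21, 95095) mod (ℚ^×)²; places V = {2, 3, 5, 7, 11, 13, 17, 19, 41, 53, ∞}.
(a,b)_5: α=-2, u≡4; β=-3, v≡1 (mod 5); (4|5)=+1, (1|5)=+1; sign (−1)^0·+1^-3·+1^-2 = +1.
(a,b)_11: α=0, u≡7; β=1, v≡7 (mod 11); (7|11)=-1, (7|11)=-1; sign (−1)^0·-1^1·-1^0 = -1.
(a,b)_53: α=-2, u≡12; β=0, v≡29 (mod 53); (12|53)=-1, (29|53)=+1; sign (−1)^0·-1^0·+1^-2 = +1.
(a,b)_17: α=2, u≡1; β=0, v≡14 (mod 17); (1|17)=+1, (14|17)=-1; sign (−1)^0·+1^0·-1^2 = +1.
(a,b)_19: α=-2, u≡13; β=1, v≡2 (mod 19); (13|19)=-1, (2|19)=-1; sign (−1)^0·-1^1·-1^-2 = -1.
(a,b)_2: α=2, β=-12; u≡5, v≡7 (mod 8); ε(u)ε(v)=0·1, αω(v)=2·0, βω(u)=-12·1; sum ≡ 0  ⇒  +1.
(a,b)_∞: sgn(21)=+, sgn(95095)=+, so +1.
(a,b)_41: α=0, u≡31; β=2, v≡5 (mod 41); (31|41)=+1, (5|41)=+1; sign (−1)^0·+1^2·+1^0 = +1.
(a,b)_7: α=1, u≡5; β=3, v≡6 (mod 7); (5|7)=-1, (6|7)=-1; sign (−1)^1·-1^3·-1^1 = -1.
(a,b)_3: α=3, u≡1; β=0, v≡1 (mod 3); (1|3)=+1, (1|3)=+1; sign (−1)^0·+1^0·+1^3 = +1.
(a,b)_13: α=2, u≡2; β=1, v≡9 (mod 13); (2|13)=-1, (9|13)=+1; sign (−1)^0·-1^1·+1^2 = -1.
|Ram(21, 95095)| = 4, even; anisotropic at {7, 11, 13, 19}.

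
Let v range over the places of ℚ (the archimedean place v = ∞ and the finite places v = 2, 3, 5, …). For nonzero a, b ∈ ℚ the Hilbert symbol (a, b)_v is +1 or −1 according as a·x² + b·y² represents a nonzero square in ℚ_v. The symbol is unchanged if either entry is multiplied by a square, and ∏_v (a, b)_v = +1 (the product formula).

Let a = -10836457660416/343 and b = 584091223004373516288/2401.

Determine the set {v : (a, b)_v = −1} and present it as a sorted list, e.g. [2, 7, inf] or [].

[7, 19]

(a, b) ≡ (-53382, 1767) mod (ℚ^×)²; places V = {2, 3, 7, 19, 31, 41, ∞}.
(a,b)_41: α=1, u≡8; β=2, v≡37 (mod 41); (8|41)=+1, (37|41)=+1; sign (−1)^0·+1^2·+1^1 = +1.
(a,b)_31: α=3, u≡18; β=5, v≡30 (mod 31); (18|31)=+1, (30|31)=-1; sign (−1)^1·+1^5·-1^3 = +1.
(a,b)_∞: sgn(-53382)=−, sgn(1767)=+, so +1.
(a,b)_19: α=2, u≡8; β=3, v≡7 (mod 19); (8|19)=-1, (7|19)=+1; sign (−1)^0·-1^3·+1^2 = -1.
(a,b)_3: α=1, u≡2; β=3, v≡1 (mod 3); (2|3)=-1, (1|3)=+1; sign (−1)^1·-1^3·+1^1 = +1.
(a,b)_2: α=13, β=16; u≡5, v≡7 (mod 8); ε(u)ε(v)=0·1, αω(v)=13·0, βω(u)=16·1; sum ≡ 0  ⇒  +1.
(a,b)_7: α=-3, u≡4; β=-4, v≡3 (mod 7); (4|7)=+1, (3|7)=-1; sign (−1)^0·+1^-4·-1^-3 = -1.
(-53382, 1767 / ℚ) ramifies at {7, 19}: a division algebra.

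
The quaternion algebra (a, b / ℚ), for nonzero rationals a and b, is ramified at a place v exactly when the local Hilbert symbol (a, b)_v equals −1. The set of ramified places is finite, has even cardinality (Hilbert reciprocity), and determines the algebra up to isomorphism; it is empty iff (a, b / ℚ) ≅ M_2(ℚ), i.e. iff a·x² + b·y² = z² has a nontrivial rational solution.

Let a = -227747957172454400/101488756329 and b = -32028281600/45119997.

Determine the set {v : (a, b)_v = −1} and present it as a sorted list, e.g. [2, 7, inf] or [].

(a, b) ≡ (-41, -1327703) mod (ℚ^×)²; places V = {2, 3, 5, 7, 11, 13, 17, 19, 23, 41, 47, 53, ∞}.
(a,b)_19: α=-2, u≡16; β=0, v≡5 (mod 19); (16|19)=+1, (5|19)=+1; sign (−1)^0·+1^0·+1^-2 = +1.
(a,b)_23: α=-2, u≡10; β=-2, v≡1 (mod 23); (10|23)=-1, (1|23)=+1; sign (−1)^0·-1^-2·+1^-2 = +1.
(a,b)_53: α=2, u≡50; β=1, v≡22 (mod 53); (50|53)=-1, (22|53)=-1; sign (−1)^0·-1^1·-1^2 = -1.
(a,b)_11: α=2, u≡1; β=0, v≡7 (mod 11); (1|11)=+1, (7|11)=-1; sign (−1)^0·+1^0·-1^2 = +1.
(a,b)_7: α=0, u≡2; β=2, v≡2 (mod 7); (2|7)=+1, (2|7)=+1; sign (−1)^0·+1^2·+1^0 = +1.
(a,b)_13: α=0, u≡6; β=-1, v≡12 (mod 13); (6|13)=-1, (12|13)=+1; sign (−1)^0·-1^-1·+1^0 = -1.
(a,b)_17: α=2, u≡5; β=0, v≡7 (mod 17); (5|17)=-1, (7|17)=-1; sign (−1)^0·-1^0·-1^2 = +1.
(a,b)_3: α=-12, u≡1; β=-8, v≡1 (mod 3); (1|3)=+1, (1|3)=+1; sign (−1)^0·+1^-8·+1^-12 = +1.
(a,b)_2: α=10, β=8; u≡7, v≡1 (mod 8); ε(u)ε(v)=1·0, αω(v)=10·0, βω(u)=8·0; sum ≡ 0  ⇒  +1.
(a,b)_47: α=2, u≡25; β=1, v≡43 (mod 47); (25|47)=+1, (43|47)=-1; sign (−1)^0·+1^1·-1^2 = +1.
(a,b)_∞: sgn(-41)=−, sgn(-1327703)=−, so -1.
(a,b)_5: α=2, u≡1; β=2, v≡3 (mod 5); (1|5)=+1, (3|5)=-1; sign (−1)^0·+1^2·-1^2 = +1.
(a,b)_41: α=1, u≡5; β=1, v≡38 (mod 41); (5|41)=+1, (38|41)=-1; sign (−1)^0·+1^1·-1^1 = -1.
|Ram(-41, -1327703)| = 4, even; anisotropic at {13, 41, 53, ∞}.

[13, 41, 53, inf]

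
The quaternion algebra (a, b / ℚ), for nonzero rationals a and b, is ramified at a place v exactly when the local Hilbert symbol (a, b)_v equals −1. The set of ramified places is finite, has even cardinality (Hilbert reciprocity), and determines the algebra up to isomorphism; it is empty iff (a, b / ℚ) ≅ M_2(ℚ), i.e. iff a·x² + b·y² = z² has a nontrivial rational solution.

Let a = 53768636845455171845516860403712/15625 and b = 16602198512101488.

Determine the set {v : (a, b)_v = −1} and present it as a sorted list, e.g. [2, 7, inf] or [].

(a, b) ≡ (9867, 4807) mod (ℚ^×)²; places V = {2, 3, 5, 11, 13, 19, 23, ∞}.
(a,b)_3: α=5, u≡1; β=4, v≡1 (mod 3); (1|3)=+1, (1|3)=+1; sign (−1)^0·+1^4·+1^5 = +1.
(a,b)_2: α=12, β=4; u≡3, v≡7 (mod 8); ε(u)ε(v)=1·1, αω(v)=12·0, βω(u)=4·1; sum ≡ 1  ⇒  -1.
(a,b)_5: α=-6, u≡2; β=0, v≡3 (mod 5); (2|5)=-1, (3|5)=-1; sign (−1)^0·-1^0·-1^-6 = +1.
(a,b)_19: α=8, u≡5; β=5, v≡6 (mod 19); (5|19)=+1, (6|19)=+1; sign (−1)^0·+1^5·+1^8 = +1.
(a,b)_23: α=5, u≡17; β=1, v≡4 (mod 23); (17|23)=-1, (4|23)=+1; sign (−1)^1·-1^1·+1^5 = +1.
(a,b)_13: α=5, u≡6; β=2, v≡3 (mod 13); (6|13)=-1, (3|13)=+1; sign (−1)^0·-1^2·+1^5 = +1.
(a,b)_∞: sgn(9867)=+, sgn(4807)=+, so +1.
(a,b)_11: α=3, u≡7; β=3, v≡8 (mod 11); (7|11)=-1, (8|11)=-1; sign (−1)^1·-1^3·-1^3 = -1.
(9867, 4807 / ℚ) ramifies at {2, 11}: a division algebra.

[2, 11]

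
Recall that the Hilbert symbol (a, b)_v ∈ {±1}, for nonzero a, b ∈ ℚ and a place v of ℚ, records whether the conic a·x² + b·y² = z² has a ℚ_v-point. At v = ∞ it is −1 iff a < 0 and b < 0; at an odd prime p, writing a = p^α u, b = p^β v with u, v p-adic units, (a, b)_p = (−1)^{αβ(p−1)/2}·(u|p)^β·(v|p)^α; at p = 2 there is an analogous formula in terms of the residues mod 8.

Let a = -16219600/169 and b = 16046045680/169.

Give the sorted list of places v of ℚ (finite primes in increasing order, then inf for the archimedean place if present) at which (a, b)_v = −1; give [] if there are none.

Mod squares: a ≡ -40549, b ≡ 56695. Check v ∈ {∞, 2, 5, 7, 13, 17, 19, 23, 29, 41, 43}.
v=17: a=17^0·(≡2), b=17^1·(≡10) mod 17; (2|17)=+1, (10|17)=-1; (−1)^{0·1·8}·(+1)^1·(-1)^0 = +1.
v=2: v_2(a)=4, v_2(b)=4; units ≡ 3, 7 (mod 8); ε·ε+αω+βω = 1·1+4·0+4·1 ≡ 1  ⇒  (a,b)_2 = -1.
v=43: a=43^1·(≡30), b=43^0·(≡14) mod 43; (30|43)=-1, (14|43)=+1; (−1)^{1·0·21}·(-1)^0·(+1)^1 = +1.
v=13: a=13^-2·(≡6), b=13^-2·(≡2) mod 13; (6|13)=-1, (2|13)=-1; (−1)^{-2·-2·6}·(-1)^-2·(-1)^-2 = +1.
v=5: a=5^2·(≡4), b=5^1·(≡4) mod 5; (4|5)=+1, (4|5)=+1; (−1)^{2·1·2}·(+1)^1·(+1)^2 = +1.
v=19: a=19^0·(≡11), b=19^2·(≡12) mod 19; (11|19)=+1, (12|19)=-1; (−1)^{0·2·9}·(+1)^2·(-1)^0 = +1.
v=29: a=29^0·(≡9), b=29^1·(≡21) mod 29; (9|29)=+1, (21|29)=-1; (−1)^{0·1·14}·(+1)^1·(-1)^0 = +1.
v=∞: -40549 < 0 and 56695 > 0  ⇒  (a,b)_∞ = +1.
v=7: a=7^0·(≡2), b=7^2·(≡2) mod 7; (2|7)=+1, (2|7)=+1; (−1)^{0·2·3}·(+1)^2·(+1)^0 = +1.
v=23: a=23^1·(≡9), b=23^1·(≡16) mod 23; (9|23)=+1, (16|23)=+1; (−1)^{1·1·11}·(+1)^1·(+1)^1 = -1.
v=41: a=41^1·(≡10), b=41^0·(≡23) mod 41; (10|41)=+1, (23|41)=+1; (−1)^{1·0·20}·(+1)^0·(+1)^1 = +1.
(-40549, 56695 / ℚ) ramifies at {2, 23}: a division algebra.

[2, 23]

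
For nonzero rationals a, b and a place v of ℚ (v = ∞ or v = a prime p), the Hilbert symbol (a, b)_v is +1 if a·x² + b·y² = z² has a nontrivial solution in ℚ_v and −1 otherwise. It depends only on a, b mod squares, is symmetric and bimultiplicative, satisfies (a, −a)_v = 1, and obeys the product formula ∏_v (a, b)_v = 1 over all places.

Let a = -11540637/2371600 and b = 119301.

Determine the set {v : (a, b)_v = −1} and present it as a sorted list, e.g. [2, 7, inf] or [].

[3, 17]

Mod squares: a ≡ -493, b ≡ 119301. Check v ∈ {∞, 2, 3, 5, 7, 11, 13, 17, 19, 23, 29}.
v=3: a=3^4·(≡2), b=3^1·(≡2) mod 3; (2|3)=-1, (2|3)=-1; (−1)^{4·1·1}·(-1)^1·(-1)^4 = -1.
v=29: a=29^1·(≡8), b=29^0·(≡24) mod 29; (8|29)=-1, (24|29)=+1; (−1)^{1·0·14}·(-1)^0·(+1)^1 = +1.
v=17: a=17^3·(≡10), b=17^0·(≡12) mod 17; (10|17)=-1, (12|17)=-1; (−1)^{3·0·8}·(-1)^0·(-1)^3 = -1.
v=11: a=11^-2·(≡10), b=11^0·(≡6) mod 11; (10|11)=-1, (6|11)=-1; (−1)^{-2·0·5}·(-1)^0·(-1)^-2 = +1.
v=2: v_2(a)=-4, v_2(b)=0; units ≡ 3, 5 (mod 8); ε·ε+αω+βω = 1·0+-4·1+0·1 ≡ 0  ⇒  (a,b)_2 = +1.
v=13: a=13^0·(≡10), b=13^1·(≡12) mod 13; (10|13)=+1, (12|13)=+1; (−1)^{0·1·6}·(+1)^1·(+1)^0 = +1.
v=7: a=7^-2·(≡2), b=7^1·(≡5) mod 7; (2|7)=+1, (5|7)=-1; (−1)^{-2·1·3}·(+1)^1·(-1)^-2 = +1.
v=23: a=23^0·(≡4), b=23^1·(≡12) mod 23; (4|23)=+1, (12|23)=+1; (−1)^{0·1·11}·(+1)^1·(+1)^0 = +1.
v=5: a=5^-2·(≡2), b=5^0·(≡1) mod 5; (2|5)=-1, (1|5)=+1; (−1)^{-2·0·2}·(-1)^0·(+1)^-2 = +1.
v=19: a=19^0·(≡1), b=19^1·(≡9) mod 19; (1|19)=+1, (9|19)=+1; (−1)^{0·1·9}·(+1)^1·(+1)^0 = +1.
v=∞: -493 < 0 and 119301 > 0  ⇒  (a,b)_∞ = +1.
(-493, 119301 / ℚ) ramifies at {3, 17}: a division algebra.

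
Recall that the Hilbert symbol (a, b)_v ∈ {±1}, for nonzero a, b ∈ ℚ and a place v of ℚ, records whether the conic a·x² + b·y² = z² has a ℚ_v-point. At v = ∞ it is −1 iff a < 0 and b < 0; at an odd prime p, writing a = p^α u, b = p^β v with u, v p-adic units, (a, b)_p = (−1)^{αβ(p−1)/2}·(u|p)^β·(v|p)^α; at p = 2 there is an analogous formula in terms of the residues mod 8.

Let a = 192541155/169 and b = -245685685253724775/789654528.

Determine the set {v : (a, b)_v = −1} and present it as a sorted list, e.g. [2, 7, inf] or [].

[2, 3, 5, 37]

(a, b) ≡ (555, -93) mod (ℚ^×)²; places V = {2, 3, 5, 13, 19, 31, 37, 43, ∞}.
(a,b)_2: α=0, β=-10; u≡3, v≡3 (mod 8); ε(u)ε(v)=1·1, αω(v)=0·1, βω(u)=-10·1; sum ≡ 1  ⇒  -1.
(a,b)_19: α=2, u≡16; β=4, v≡3 (mod 19); (16|19)=+1, (3|19)=-1; sign (−1)^0·+1^4·-1^2 = +1.
(a,b)_31: α=2, u≡9; β=3, v≡14 (mod 31); (9|31)=+1, (14|31)=+1; sign (−1)^0·+1^3·+1^2 = +1.
(a,b)_∞: sgn(555)=+, sgn(-93)=−, so +1.
(a,b)_5: α=1, u≡4; β=2, v≡3 (mod 5); (4|5)=+1, (3|5)=-1; sign (−1)^0·+1^2·-1^1 = -1.
(a,b)_37: α=1, u≡17; β=2, v≡31 (mod 37); (17|37)=-1, (31|37)=-1; sign (−1)^0·-1^2·-1^1 = -1.
(a,b)_3: α=1, u≡2; β=-3, v≡2 (mod 3); (2|3)=-1, (2|3)=-1; sign (−1)^1·-1^-3·-1^1 = -1.
(a,b)_13: α=-2, u≡1; β=-4, v≡11 (mod 13); (1|13)=+1, (11|13)=-1; sign (−1)^0·+1^-4·-1^-2 = +1.
(a,b)_43: α=0, u≡39; β=2, v≡11 (mod 43); (39|43)=-1, (11|43)=+1; sign (−1)^0·-1^2·+1^0 = +1.
|Ram(555, -93)| = 4, even; anisotropic at {2, 3, 5, 37}.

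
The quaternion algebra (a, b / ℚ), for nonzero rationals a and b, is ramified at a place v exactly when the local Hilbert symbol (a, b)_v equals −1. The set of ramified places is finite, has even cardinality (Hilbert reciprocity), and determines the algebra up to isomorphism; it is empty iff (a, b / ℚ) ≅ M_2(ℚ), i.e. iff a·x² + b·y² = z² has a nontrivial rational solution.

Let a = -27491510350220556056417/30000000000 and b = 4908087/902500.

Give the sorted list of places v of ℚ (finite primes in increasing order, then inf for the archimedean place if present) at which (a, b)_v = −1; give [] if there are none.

[17, 37]

(a, b) ≡ (-51, 1887) mod (ℚ^×)²; places V = {2, 3, 5, 7, 11, 13, 17, 19, 37, ∞}.
(a,b)_11: α=2, u≡1; β=0, v≡6 (mod 11); (1|11)=+1, (6|11)=-1; sign (−1)^0·+1^0·-1^2 = +1.
(a,b)_13: α=4, u≡12; β=0, v≡2 (mod 13); (12|13)=+1, (2|13)=-1; sign (−1)^0·+1^0·-1^4 = +1.
(a,b)_5: α=-10, u≡4; β=-4, v≡3 (mod 5); (4|5)=+1, (3|5)=-1; sign (−1)^0·+1^-4·-1^-10 = +1.
(a,b)_17: α=9, u≡6; β=3, v≡16 (mod 17); (6|17)=-1, (16|17)=+1; sign (−1)^0·-1^3·+1^9 = -1.
(a,b)_37: α=2, u≡35; β=1, v≡17 (mod 37); (35|37)=-1, (17|37)=-1; sign (−1)^0·-1^1·-1^2 = -1.
(a,b)_7: α=2, u≡3; β=0, v≡4 (mod 7); (3|7)=-1, (4|7)=+1; sign (−1)^0·-1^0·+1^2 = +1.
(a,b)_19: α=0, u≡9; β=-2, v≡11 (mod 19); (9|19)=+1, (11|19)=+1; sign (−1)^0·+1^-2·+1^0 = +1.
(a,b)_2: α=-10, β=-2; u≡5, v≡7 (mod 8); ε(u)ε(v)=0·1, αω(v)=-10·0, βω(u)=-2·1; sum ≡ 0  ⇒  +1.
(a,b)_3: α=-1, u≡1; β=3, v≡2 (mod 3); (1|3)=+1, (2|3)=-1; sign (−1)^1·+1^3·-1^-1 = +1.
(a,b)_∞: sgn(-51)=−, sgn(1887)=+, so +1.
(-51, 1887 / ℚ) ramifies at {17, 37}: a division algebra.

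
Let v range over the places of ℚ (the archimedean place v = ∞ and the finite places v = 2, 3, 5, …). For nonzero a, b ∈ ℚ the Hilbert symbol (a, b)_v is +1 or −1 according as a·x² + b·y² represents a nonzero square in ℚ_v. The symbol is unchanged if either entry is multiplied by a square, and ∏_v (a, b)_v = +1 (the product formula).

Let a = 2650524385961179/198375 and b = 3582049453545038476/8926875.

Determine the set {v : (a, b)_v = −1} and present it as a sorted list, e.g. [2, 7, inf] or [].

(a, b) ≡ (5198685, 27417) mod (ℚ^×)²; places V = {2, 3, 5, 7, 11, 13, 17, 19, 23, 29, 31, 37, ∞}.
(a,b)_3: α=-1, u≡2; β=-3, v≡1 (mod 3); (2|3)=-1, (1|3)=+1; sign (−1)^1·-1^-3·+1^-1 = +1.
(a,b)_11: α=0, u≡2; β=4, v≡1 (mod 11); (2|11)=-1, (1|11)=+1; sign (−1)^0·-1^4·+1^0 = +1.
(a,b)_31: α=4, u≡20; β=2, v≡12 (mod 31); (20|31)=+1, (12|31)=-1; sign (−1)^0·+1^2·-1^4 = +1.
(a,b)_5: α=-3, u≡2; β=-4, v≡2 (mod 5); (2|5)=-1, (2|5)=-1; sign (−1)^0·-1^-4·-1^-3 = -1.
(a,b)_17: α=1, u≡1; β=0, v≡1 (mod 17); (1|17)=+1, (1|17)=+1; sign (−1)^0·+1^0·+1^1 = +1.
(a,b)_19: α=1, u≡10; β=1, v≡14 (mod 19); (10|19)=-1, (14|19)=-1; sign (−1)^1·-1^1·-1^1 = -1.
(a,b)_23: α=-2, u≡1; β=-2, v≡12 (mod 23); (1|23)=+1, (12|23)=+1; sign (−1)^0·+1^-2·+1^-2 = +1.
(a,b)_7: α=2, u≡4; β=2, v≡5 (mod 7); (4|7)=+1, (5|7)=-1; sign (−1)^0·+1^2·-1^2 = +1.
(a,b)_29: α=1, u≡28; β=2, v≡10 (mod 29); (28|29)=+1, (10|29)=-1; sign (−1)^0·+1^2·-1^1 = -1.
(a,b)_2: α=0, β=2; u≡5, v≡1 (mod 8); ε(u)ε(v)=0·0, αω(v)=0·0, βω(u)=2·1; sum ≡ 0  ⇒  +1.
(a,b)_∞: sgn(5198685)=+, sgn(27417)=+, so +1.
(a,b)_37: α=1, u≡10; β=1, v≡27 (mod 37); (10|37)=+1, (27|37)=+1; sign (−1)^0·+1^1·+1^1 = +1.
(a,b)_13: α=2, u≡2; β=3, v≡10 (mod 13); (2|13)=-1, (10|13)=+1; sign (−1)^0·-1^3·+1^2 = -1.
(5198685, 27417 / ℚ) ramifies at {5, 13, 19, 29}: a division algebra.

[5, 13, 19, 29]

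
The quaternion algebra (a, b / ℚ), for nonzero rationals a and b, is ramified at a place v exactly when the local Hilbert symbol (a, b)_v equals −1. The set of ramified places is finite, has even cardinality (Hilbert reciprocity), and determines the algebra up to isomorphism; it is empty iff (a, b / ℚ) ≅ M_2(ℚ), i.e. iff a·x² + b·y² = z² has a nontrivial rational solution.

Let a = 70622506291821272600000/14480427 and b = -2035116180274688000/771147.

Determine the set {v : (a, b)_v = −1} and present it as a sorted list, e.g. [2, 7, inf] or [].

(a, b) ≡ (10005, -370185) mod (ℚ^×)²; places V = {2, 3, 5, 7, 13, 23, 29, 37, ∞}.
(a,b)_37: α=4, u≡20; β=3, v≡20 (mod 37); (20|37)=-1, (20|37)=-1; sign (−1)^0·-1^3·-1^4 = -1.
(a,b)_13: α=-6, u≡11; β=-4, v≡4 (mod 13); (11|13)=-1, (4|13)=+1; sign (−1)^0·-1^-4·+1^-6 = +1.
(a,b)_3: α=-1, u≡2; β=-3, v≡1 (mod 3); (2|3)=-1, (1|3)=+1; sign (−1)^1·-1^-3·+1^-1 = +1.
(a,b)_7: α=10, u≡4; β=6, v≡5 (mod 7); (4|7)=+1, (5|7)=-1; sign (−1)^0·+1^6·-1^10 = +1.
(a,b)_∞: sgn(10005)=+, sgn(-370185)=−, so +1.
(a,b)_2: α=6, β=12; u≡5, v≡7 (mod 8); ε(u)ε(v)=0·1, αω(v)=6·0, βω(u)=12·1; sum ≡ 0  ⇒  +1.
(a,b)_29: α=1, u≡27; β=1, v≡5 (mod 29); (27|29)=-1, (5|29)=+1; sign (−1)^0·-1^1·+1^1 = -1.
(a,b)_5: α=5, u≡1; β=3, v≡3 (mod 5); (1|5)=+1, (3|5)=-1; sign (−1)^0·+1^3·-1^5 = -1.
(a,b)_23: α=1, u≡22; β=1, v≡7 (mod 23); (22|23)=-1, (7|23)=-1; sign (−1)^1·-1^1·-1^1 = -1.
|Ram(10005, -370185)| = 4, even; anisotropic at {5, 23, 29, 37}.

[5, 23, 29, 37]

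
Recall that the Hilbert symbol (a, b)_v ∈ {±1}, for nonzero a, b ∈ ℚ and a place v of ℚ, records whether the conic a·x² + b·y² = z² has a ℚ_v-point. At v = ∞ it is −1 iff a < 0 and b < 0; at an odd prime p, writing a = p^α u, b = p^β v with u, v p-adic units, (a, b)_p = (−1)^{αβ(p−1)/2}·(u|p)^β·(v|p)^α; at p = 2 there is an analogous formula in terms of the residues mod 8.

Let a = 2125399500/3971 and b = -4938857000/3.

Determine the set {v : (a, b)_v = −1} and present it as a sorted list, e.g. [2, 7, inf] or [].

Mod squares: a ≡ 6545, b ≡ -510. Check v ∈ {∞, 2, 3, 5, 7, 11, 17, 19}.
v=3: a=3^6·(≡2), b=3^-1·(≡1) mod 3; (2|3)=-1, (1|3)=+1; (−1)^{6·-1·1}·(-1)^-1·(+1)^6 = -1.
v=∞: 6545 > 0 and -510 < 0  ⇒  (a,b)_∞ = +1.
v=5: a=5^3·(≡1), b=5^3·(≡3) mod 5; (1|5)=+1, (3|5)=-1; (−1)^{3·3·2}·(+1)^3·(-1)^3 = -1.
v=2: v_2(a)=2, v_2(b)=3; units ≡ 1, 1 (mod 8); ε·ε+αω+βω = 0·0+2·0+3·0 ≡ 0  ⇒  (a,b)_2 = +1.
v=11: a=11^-1·(≡9), b=11^2·(≡6) mod 11; (9|11)=+1, (6|11)=-1; (−1)^{-1·2·5}·(+1)^2·(-1)^-1 = -1.
v=7: a=7^3·(≡1), b=7^4·(≡2) mod 7; (1|7)=+1, (2|7)=+1; (−1)^{3·4·3}·(+1)^4·(+1)^3 = +1.
v=19: a=19^-2·(≡1), b=19^0·(≡12) mod 19; (1|19)=+1, (12|19)=-1; (−1)^{-2·0·9}·(+1)^0·(-1)^-2 = +1.
v=17: a=17^1·(≡6), b=17^1·(≡8) mod 17; (6|17)=-1, (8|17)=+1; (−1)^{1·1·8}·(-1)^1·(+1)^1 = -1.
Ram(6545, -510) = {3, 5, 11, 17}; no ℚ_3-point on the conic.

[3, 5, 11, 17]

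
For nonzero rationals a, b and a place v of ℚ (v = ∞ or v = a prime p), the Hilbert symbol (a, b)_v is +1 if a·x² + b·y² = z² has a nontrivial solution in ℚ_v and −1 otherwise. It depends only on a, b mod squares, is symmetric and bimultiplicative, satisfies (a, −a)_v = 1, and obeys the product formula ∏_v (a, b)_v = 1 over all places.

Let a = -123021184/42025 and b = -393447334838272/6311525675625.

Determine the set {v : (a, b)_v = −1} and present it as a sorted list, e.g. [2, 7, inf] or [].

Mod squares: a ≡ -94, b ≡ -1222. Check v ∈ {∞, 2, 3, 5, 11, 13, 19, 31, 41, 43, 47}.
v=31: a=31^0·(≡29), b=31^2·(≡19) mod 31; (29|31)=-1, (19|31)=+1; (−1)^{0·2·15}·(-1)^2·(+1)^0 = +1.
v=3: a=3^0·(≡2), b=3^-2·(≡2) mod 3; (2|3)=-1, (2|3)=-1; (−1)^{0·-2·1}·(-1)^-2·(-1)^0 = +1.
v=41: a=41^-2·(≡12), b=41^-2·(≡33) mod 41; (12|41)=-1, (33|41)=+1; (−1)^{-2·-2·20}·(-1)^-2·(+1)^-2 = +1.
v=5: a=5^-2·(≡1), b=5^-4·(≡3) mod 5; (1|5)=+1, (3|5)=-1; (−1)^{-2·-4·2}·(+1)^-4·(-1)^-2 = +1.
v=13: a=13^2·(≡10), b=13^3·(≡9) mod 13; (10|13)=+1, (9|13)=+1; (−1)^{2·3·6}·(+1)^3·(+1)^2 = +1.
v=∞: -94 < 0 and -1222 < 0  ⇒  (a,b)_∞ = -1.
v=43: a=43^0·(≡13), b=43^-2·(≡41) mod 43; (13|43)=+1, (41|43)=+1; (−1)^{0·-2·21}·(+1)^-2·(+1)^0 = +1.
v=11: a=11^2·(≡3), b=11^2·(≡6) mod 11; (3|11)=+1, (6|11)=-1; (−1)^{2·2·5}·(+1)^2·(-1)^2 = +1.
v=19: a=19^0·(≡1), b=19^-2·(≡14) mod 19; (1|19)=+1, (14|19)=-1; (−1)^{0·-2·9}·(+1)^-2·(-1)^0 = +1.
v=2: v_2(a)=7, v_2(b)=15; units ≡ 1, 5 (mod 8); ε·ε+αω+βω = 0·0+7·1+15·0 ≡ 1  ⇒  (a,b)_2 = -1.
v=47: a=47^1·(≡41), b=47^1·(≡2) mod 47; (41|47)=-1, (2|47)=+1; (−1)^{1·1·23}·(-1)^1·(+1)^1 = +1.
(-94, -1222 / ℚ) ramifies at {2, ∞}: a division algebra.

[2, inf]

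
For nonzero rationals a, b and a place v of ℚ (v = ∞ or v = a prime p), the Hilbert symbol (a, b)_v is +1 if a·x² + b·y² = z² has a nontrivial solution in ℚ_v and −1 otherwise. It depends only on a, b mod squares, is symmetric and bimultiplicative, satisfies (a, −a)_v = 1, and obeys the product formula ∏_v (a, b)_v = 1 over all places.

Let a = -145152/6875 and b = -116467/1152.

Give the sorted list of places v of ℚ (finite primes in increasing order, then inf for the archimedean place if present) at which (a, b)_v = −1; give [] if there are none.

[2, 7, 11, inf]

Mod squares: a ≡ -77, b ≡ -806. Check v ∈ {∞, 2, 3, 5, 7, 11, 13, 17, 31}.
v=17: a=17^0·(≡4), b=17^2·(≡3) mod 17; (4|17)=+1, (3|17)=-1; (−1)^{0·2·8}·(+1)^2·(-1)^0 = +1.
v=7: a=7^1·(≡5), b=7^0·(≡5) mod 7; (5|7)=-1, (5|7)=-1; (−1)^{1·0·3}·(-1)^0·(-1)^1 = -1.
v=∞: -77 < 0 and -806 < 0  ⇒  (a,b)_∞ = -1.
v=13: a=13^0·(≡10), b=13^1·(≡3) mod 13; (10|13)=+1, (3|13)=+1; (−1)^{0·1·6}·(+1)^1·(+1)^0 = +1.
v=11: a=11^-1·(≡9), b=11^0·(≡7) mod 11; (9|11)=+1, (7|11)=-1; (−1)^{-1·0·5}·(+1)^0·(-1)^-1 = -1.
v=5: a=5^-4·(≡3), b=5^0·(≡4) mod 5; (3|5)=-1, (4|5)=+1; (−1)^{-4·0·2}·(-1)^0·(+1)^-4 = +1.
v=2: v_2(a)=8, v_2(b)=-7; units ≡ 3, 5 (mod 8); ε·ε+αω+βω = 1·0+8·1+-7·1 ≡ 1  ⇒  (a,b)_2 = -1.
v=3: a=3^4·(≡1), b=3^-2·(≡1) mod 3; (1|3)=+1, (1|3)=+1; (−1)^{4·-2·1}·(+1)^-2·(+1)^4 = +1.
v=31: a=31^0·(≡28), b=31^1·(≡5) mod 31; (28|31)=+1, (5|31)=+1; (−1)^{0·1·15}·(+1)^1·(+1)^0 = +1.
Ram(-77, -806) = {2, 7, 11, ∞}; no ℚ_2-point on the conic.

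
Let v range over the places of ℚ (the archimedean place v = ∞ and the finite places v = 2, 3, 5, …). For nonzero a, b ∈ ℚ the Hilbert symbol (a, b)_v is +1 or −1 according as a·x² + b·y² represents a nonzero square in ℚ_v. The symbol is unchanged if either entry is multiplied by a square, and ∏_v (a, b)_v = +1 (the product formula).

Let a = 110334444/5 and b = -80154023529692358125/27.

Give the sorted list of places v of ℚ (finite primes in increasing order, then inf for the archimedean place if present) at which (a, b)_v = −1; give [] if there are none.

(a, b) ≡ (137918055, -4551) mod (ℚ^×)²; places V = {2, 3, 5, 11, 19, 29, 37, 41, ∞}.
(a,b)_29: α=1, u≡2; β=2, v≡21 (mod 29); (2|29)=-1, (21|29)=-1; sign (−1)^0·-1^2·-1^1 = -1.
(a,b)_5: α=-1, u≡4; β=4, v≡1 (mod 5); (4|5)=+1, (1|5)=+1; sign (−1)^0·+1^4·+1^-1 = +1.
(a,b)_3: α=1, u≡1; β=-3, v≡1 (mod 3); (1|3)=+1, (1|3)=+1; sign (−1)^1·+1^-3·+1^1 = -1.
(a,b)_19: α=1, u≡6; β=2, v≡6 (mod 19); (6|19)=+1, (6|19)=+1; sign (−1)^0·+1^2·+1^1 = +1.
(a,b)_41: α=1, u≡18; β=3, v≡15 (mod 41); (18|41)=+1, (15|41)=-1; sign (−1)^0·+1^3·-1^1 = -1.
(a,b)_37: α=1, u≡29; β=3, v≡11 (mod 37); (29|37)=-1, (11|37)=+1; sign (−1)^0·-1^3·+1^1 = -1.
(a,b)_11: α=1, u≡2; β=2, v≡4 (mod 11); (2|11)=-1, (4|11)=+1; sign (−1)^0·-1^2·+1^1 = +1.
(a,b)_∞: sgn(137918055)=+, sgn(-4551)=−, so +1.
(a,b)_2: α=2, β=0; u≡7, v≡1 (mod 8); ε(u)ε(v)=1·0, αω(v)=2·0, βω(u)=0·0; sum ≡ 0  ⇒  +1.
(137918055, -4551 / ℚ) ramifies at {3, 29, 37, 41}: a division algebra.

[3, 29, 37, 41]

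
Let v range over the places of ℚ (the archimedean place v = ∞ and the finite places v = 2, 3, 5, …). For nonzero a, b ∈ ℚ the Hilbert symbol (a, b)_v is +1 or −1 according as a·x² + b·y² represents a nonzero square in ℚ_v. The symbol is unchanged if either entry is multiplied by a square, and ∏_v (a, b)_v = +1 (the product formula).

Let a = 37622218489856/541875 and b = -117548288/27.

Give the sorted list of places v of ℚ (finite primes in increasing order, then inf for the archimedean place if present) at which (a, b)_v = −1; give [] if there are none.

Mod squares: a ≡ 1482, b ≡ -8151. Check v ∈ {∞, 2, 3, 5, 7, 11, 13, 17, 19}.
v=5: a=5^-4·(≡3), b=5^0·(≡1) mod 5; (3|5)=-1, (1|5)=+1; (−1)^{-4·0·2}·(-1)^0·(+1)^-4 = +1.
v=17: a=17^-2·(≡3), b=17^0·(≡15) mod 17; (3|17)=-1, (15|17)=+1; (−1)^{-2·0·8}·(-1)^0·(+1)^-2 = +1.
v=19: a=19^1·(≡15), b=19^1·(≡13) mod 19; (15|19)=-1, (13|19)=-1; (−1)^{1·1·9}·(-1)^1·(-1)^1 = -1.
v=13: a=13^1·(≡4), b=13^3·(≡4) mod 13; (4|13)=+1, (4|13)=+1; (−1)^{1·3·6}·(+1)^3·(+1)^1 = +1.
v=11: a=11^2·(≡6), b=11^1·(≡10) mod 11; (6|11)=-1, (10|11)=-1; (−1)^{2·1·5}·(-1)^1·(-1)^2 = -1.
v=3: a=3^-1·(≡2), b=3^-3·(≡1) mod 3; (2|3)=-1, (1|3)=+1; (−1)^{-1·-3·1}·(-1)^-3·(+1)^-1 = +1.
v=2: v_2(a)=19, v_2(b)=8; units ≡ 5, 1 (mod 8); ε·ε+αω+βω = 0·0+19·0+8·1 ≡ 0  ⇒  (a,b)_2 = +1.
v=7: a=7^4·(≡3), b=7^0·(≡4) mod 7; (3|7)=-1, (4|7)=+1; (−1)^{4·0·3}·(-1)^0·(+1)^4 = +1.
v=∞: 1482 > 0 and -8151 < 0  ⇒  (a,b)_∞ = +1.
Ram(1482, -8151) = {11, 19}; no ℚ_11-point on the conic.

[11, 19]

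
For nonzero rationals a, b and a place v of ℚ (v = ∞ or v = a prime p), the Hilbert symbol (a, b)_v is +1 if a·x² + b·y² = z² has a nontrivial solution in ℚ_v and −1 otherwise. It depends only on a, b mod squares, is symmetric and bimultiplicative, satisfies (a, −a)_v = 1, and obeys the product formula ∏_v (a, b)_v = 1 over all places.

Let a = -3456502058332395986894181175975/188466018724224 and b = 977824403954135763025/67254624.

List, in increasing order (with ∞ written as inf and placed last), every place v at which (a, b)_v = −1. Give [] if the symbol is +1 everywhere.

[2, 7, 11, 17]

(a, b) ≡ (-149226, 6) mod (ℚ^×)²; places V = {2, 3, 5, 7, 11, 13, 17, 19, 23, 29, 31, ∞}.
(a,b)_13: α=4, u≡1; β=2, v≡6 (mod 13); (1|13)=+1, (6|13)=-1; sign (−1)^0·+1^2·-1^4 = +1.
(a,b)_3: α=-13, u≡1; β=-7, v≡2 (mod 3); (1|3)=+1, (2|3)=-1; sign (−1)^1·+1^-7·-1^-13 = +1.
(a,b)_7: α=3, u≡4; β=2, v≡6 (mod 7); (4|7)=+1, (6|7)=-1; sign (−1)^0·+1^2·-1^3 = -1.
(a,b)_11: α=3, u≡2; β=2, v≡8 (mod 11); (2|11)=-1, (8|11)=-1; sign (−1)^0·-1^2·-1^3 = -1.
(a,b)_2: α=-7, β=-5; u≡3, v≡3 (mod 8); ε(u)ε(v)=1·1, αω(v)=-7·1, βω(u)=-5·1; sum ≡ 1  ⇒  -1.
(a,b)_5: α=2, u≡4; β=2, v≡4 (mod 5); (4|5)=+1, (4|5)=+1; sign (−1)^0·+1^2·+1^2 = +1.
(a,b)_19: α=3, u≡12; β=2, v≡9 (mod 19); (12|19)=-1, (9|19)=+1; sign (−1)^0·-1^2·+1^3 = +1.
(a,b)_17: α=3, u≡7; β=2, v≡5 (mod 17); (7|17)=-1, (5|17)=-1; sign (−1)^0·-1^2·-1^3 = -1.
(a,b)_23: α=2, u≡19; β=2, v≡2 (mod 23); (19|23)=-1, (2|23)=+1; sign (−1)^0·-1^2·+1^2 = +1.
(a,b)_31: α=-4, u≡9; β=-2, v≡21 (mod 31); (9|31)=+1, (21|31)=-1; sign (−1)^0·+1^-2·-1^-4 = +1.
(a,b)_29: α=6, u≡27; β=4, v≡25 (mod 29); (27|29)=-1, (25|29)=+1; sign (−1)^0·-1^4·+1^6 = +1.
(a,b)_∞: sgn(-149226)=−, sgn(6)=+, so +1.
Ram(-149226, 6) = {2, 7, 11, 17}; no ℚ_2-point on the conic.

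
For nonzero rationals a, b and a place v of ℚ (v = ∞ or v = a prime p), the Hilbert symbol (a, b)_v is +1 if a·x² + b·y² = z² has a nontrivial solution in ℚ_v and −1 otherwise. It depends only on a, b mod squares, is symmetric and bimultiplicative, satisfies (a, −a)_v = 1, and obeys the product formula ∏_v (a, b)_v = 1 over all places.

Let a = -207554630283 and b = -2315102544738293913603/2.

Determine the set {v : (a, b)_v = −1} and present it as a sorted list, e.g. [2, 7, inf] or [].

Mod squares: a ≡ -1547, b ≡ -6006. Check v ∈ {∞, 2, 3, 7, 11, 13, 17}.
v=2: v_2(a)=0, v_2(b)=-1; units ≡ 5, 5 (mod 8); ε·ε+αω+βω = 0·0+0·1+-1·1 ≡ 1  ⇒  (a,b)_2 = -1.
v=17: a=17^1·(≡5), b=17^2·(≡14) mod 17; (5|17)=-1, (14|17)=-1; (−1)^{1·2·8}·(-1)^2·(-1)^1 = -1.
v=3: a=3^8·(≡1), b=3^9·(≡2) mod 3; (1|3)=+1, (2|3)=-1; (−1)^{8·9·1}·(+1)^9·(-1)^8 = +1.
v=11: a=11^2·(≡3), b=11^3·(≡3) mod 11; (3|11)=+1, (3|11)=+1; (−1)^{2·3·5}·(+1)^3·(+1)^2 = +1.
v=7: a=7^1·(≡5), b=7^7·(≡6) mod 7; (5|7)=-1, (6|7)=-1; (−1)^{1·7·3}·(-1)^7·(-1)^1 = -1.
v=∞: -1547 < 0 and -6006 < 0  ⇒  (a,b)_∞ = -1.
v=13: a=13^3·(≡6), b=13^5·(≡7) mod 13; (6|13)=-1, (7|13)=-1; (−1)^{3·5·6}·(-1)^5·(-1)^3 = +1.
Ram(-1547, -6006) = {2, 7, 17, ∞}; no ℚ_2-point on the conic.

[2, 7, 17, inf]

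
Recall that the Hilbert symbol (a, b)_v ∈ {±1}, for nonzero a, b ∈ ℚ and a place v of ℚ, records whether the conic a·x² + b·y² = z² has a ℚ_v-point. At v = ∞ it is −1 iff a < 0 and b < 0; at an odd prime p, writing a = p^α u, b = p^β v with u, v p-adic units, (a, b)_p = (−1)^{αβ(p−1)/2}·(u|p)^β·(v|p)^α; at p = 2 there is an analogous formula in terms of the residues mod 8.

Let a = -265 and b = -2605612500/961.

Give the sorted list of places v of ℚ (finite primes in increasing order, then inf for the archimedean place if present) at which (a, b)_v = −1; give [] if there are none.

[2, 5, 23, inf]

Mod squares: a ≡ -265, b ≡ -115805. Check v ∈ {∞, 2, 3, 5, 19, 23, 31, 53}.
v=23: a=23^0·(≡11), b=23^1·(≡16) mod 23; (11|23)=-1, (16|23)=+1; (−1)^{0·1·11}·(-1)^1·(+1)^0 = -1.
v=∞: -265 < 0 and -115805 < 0  ⇒  (a,b)_∞ = -1.
v=31: a=31^0·(≡14), b=31^-2·(≡27) mod 31; (14|31)=+1, (27|31)=-1; (−1)^{0·-2·15}·(+1)^-2·(-1)^0 = +1.
v=53: a=53^1·(≡48), b=53^1·(≡5) mod 53; (48|53)=-1, (5|53)=-1; (−1)^{1·1·26}·(-1)^1·(-1)^1 = +1.
v=5: a=5^1·(≡2), b=5^5·(≡4) mod 5; (2|5)=-1, (4|5)=+1; (−1)^{1·5·2}·(-1)^5·(+1)^1 = -1.
v=2: v_2(a)=0, v_2(b)=2; units ≡ 7, 3 (mod 8); ε·ε+αω+βω = 1·1+0·1+2·0 ≡ 1  ⇒  (a,b)_2 = -1.
v=19: a=19^0·(≡1), b=19^1·(≡17) mod 19; (1|19)=+1, (17|19)=+1; (−1)^{0·1·9}·(+1)^1·(+1)^0 = +1.
v=3: a=3^0·(≡2), b=3^2·(≡1) mod 3; (2|3)=-1, (1|3)=+1; (−1)^{0·2·1}·(-1)^2·(+1)^0 = +1.
|Ram(-265, -115805)| = 4, even; anisotropic at {2, 5, 23, ∞}.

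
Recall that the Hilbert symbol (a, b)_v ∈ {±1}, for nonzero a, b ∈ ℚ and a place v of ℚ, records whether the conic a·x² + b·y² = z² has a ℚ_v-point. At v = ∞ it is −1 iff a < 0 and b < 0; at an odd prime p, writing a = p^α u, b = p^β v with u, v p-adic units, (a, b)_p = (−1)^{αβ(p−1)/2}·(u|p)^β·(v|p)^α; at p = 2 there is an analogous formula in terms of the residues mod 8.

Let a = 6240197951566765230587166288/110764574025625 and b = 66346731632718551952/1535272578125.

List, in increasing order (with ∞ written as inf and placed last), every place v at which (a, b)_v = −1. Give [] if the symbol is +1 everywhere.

Mod squares: a ≡ 1653, b ≡ 12765. Check v ∈ {∞, 2, 3, 5, 7, 11, 13, 19, 23, 29, 31, 37, 43, 47, 53}.
v=31: a=31^0·(≡9), b=31^-2·(≡13) mod 31; (9|31)=+1, (13|31)=-1; (−1)^{0·-2·15}·(+1)^-2·(-1)^0 = +1.
v=2: v_2(a)=4, v_2(b)=4; units ≡ 5, 5 (mod 8); ε·ε+αω+βω = 0·0+4·1+4·1 ≡ 0  ⇒  (a,b)_2 = +1.
v=47: a=47^-2·(≡14), b=47^0·(≡34) mod 47; (14|47)=+1, (34|47)=+1; (−1)^{-2·0·23}·(+1)^0·(+1)^-2 = +1.
v=29: a=29^5·(≡23), b=29^2·(≡23) mod 29; (23|29)=+1, (23|29)=+1; (−1)^{5·2·14}·(+1)^2·(+1)^5 = +1.
v=19: a=19^3·(≡4), b=19^2·(≡7) mod 19; (4|19)=+1, (7|19)=+1; (−1)^{3·2·9}·(+1)^2·(+1)^3 = +1.
v=43: a=43^0·(≡27), b=43^2·(≡37) mod 43; (27|43)=-1, (37|43)=-1; (−1)^{0·2·21}·(-1)^2·(-1)^0 = +1.
v=11: a=11^0·(≡9), b=11^-2·(≡9) mod 11; (9|11)=+1, (9|11)=+1; (−1)^{0·-2·5}·(+1)^-2·(+1)^0 = +1.
v=5: a=5^-4·(≡3), b=5^-7·(≡3) mod 5; (3|5)=-1, (3|5)=-1; (−1)^{-4·-7·2}·(-1)^-7·(-1)^-4 = -1.
v=∞: 1653 > 0 and 12765 > 0  ⇒  (a,b)_∞ = +1.
v=13: a=13^-4·(≡11), b=13^-2·(≡4) mod 13; (11|13)=-1, (4|13)=+1; (−1)^{-4·-2·6}·(-1)^-2·(+1)^-4 = +1.
v=23: a=23^2·(≡7), b=23^1·(≡18) mod 23; (7|23)=-1, (18|23)=+1; (−1)^{2·1·11}·(-1)^1·(+1)^2 = -1.
v=53: a=53^-2·(≡13), b=53^0·(≡50) mod 53; (13|53)=+1, (50|53)=-1; (−1)^{-2·0·26}·(+1)^0·(-1)^-2 = +1.
v=37: a=37^2·(≡30), b=37^1·(≡21) mod 37; (30|37)=+1, (21|37)=+1; (−1)^{2·1·18}·(+1)^1·(+1)^2 = +1.
v=3: a=3^13·(≡2), b=3^11·(≡1) mod 3; (2|3)=-1, (1|3)=+1; (−1)^{13·11·1}·(-1)^11·(+1)^13 = +1.
v=7: a=7^4·(≡1), b=7^2·(≡1) mod 7; (1|7)=+1, (1|7)=+1; (−1)^{4·2·3}·(+1)^2·(+1)^4 = +1.
|Ram(1653, 12765)| = 2, even; anisotropic at {5, 23}.

[5, 23]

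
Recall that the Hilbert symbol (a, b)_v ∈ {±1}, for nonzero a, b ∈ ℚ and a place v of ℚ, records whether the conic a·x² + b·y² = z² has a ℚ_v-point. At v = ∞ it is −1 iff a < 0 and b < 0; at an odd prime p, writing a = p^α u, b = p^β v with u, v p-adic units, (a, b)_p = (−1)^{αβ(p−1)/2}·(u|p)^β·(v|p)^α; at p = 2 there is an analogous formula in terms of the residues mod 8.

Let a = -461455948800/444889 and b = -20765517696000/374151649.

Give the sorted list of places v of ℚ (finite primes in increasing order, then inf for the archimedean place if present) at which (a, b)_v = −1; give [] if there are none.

[5, 11, 19, inf]

(a, b) ≡ (-1463, -7315) mod (ℚ^×)²; places V = {2, 3, 5, 7, 11, 19, 23, 29, 37, ∞}.
(a,b)_5: α=2, u≡2; β=3, v≡3 (mod 5); (2|5)=-1, (3|5)=-1; sign (−1)^0·-1^3·-1^2 = -1.
(a,b)_11: α=1, u≡6; β=1, v≡10 (mod 11); (6|11)=-1, (10|11)=-1; sign (−1)^1·-1^1·-1^1 = -1.
(a,b)_19: α=1, u≡8; β=1, v≡15 (mod 19); (8|19)=-1, (15|19)=-1; sign (−1)^1·-1^1·-1^1 = -1.
(a,b)_37: α=2, u≡17; β=2, v≡16 (mod 37); (17|37)=-1, (16|37)=+1; sign (−1)^0·-1^2·+1^2 = +1.
(a,b)_3: α=2, u≡1; β=4, v≡2 (mod 3); (1|3)=+1, (2|3)=-1; sign (−1)^0·+1^4·-1^2 = +1.
(a,b)_7: α=1, u≡2; β=1, v≡6 (mod 7); (2|7)=+1, (6|7)=-1; sign (−1)^1·+1^1·-1^1 = +1.
(a,b)_∞: sgn(-1463)=−, sgn(-7315)=−, so -1.
(a,b)_2: α=10, β=10; u≡1, v≡5 (mod 8); ε(u)ε(v)=0·0, αω(v)=10·1, βω(u)=10·0; sum ≡ 0  ⇒  +1.
(a,b)_23: α=-2, u≡4; β=-2, v≡5 (mod 23); (4|23)=+1, (5|23)=-1; sign (−1)^0·+1^-2·-1^-2 = +1.
(a,b)_29: α=-2, u≡6; β=-4, v≡9 (mod 29); (6|29)=+1, (9|29)=+1; sign (−1)^0·+1^-4·+1^-2 = +1.
|Ram(-1463, -7315)| = 4, even; anisotropic at {5, 11, 19, ∞}.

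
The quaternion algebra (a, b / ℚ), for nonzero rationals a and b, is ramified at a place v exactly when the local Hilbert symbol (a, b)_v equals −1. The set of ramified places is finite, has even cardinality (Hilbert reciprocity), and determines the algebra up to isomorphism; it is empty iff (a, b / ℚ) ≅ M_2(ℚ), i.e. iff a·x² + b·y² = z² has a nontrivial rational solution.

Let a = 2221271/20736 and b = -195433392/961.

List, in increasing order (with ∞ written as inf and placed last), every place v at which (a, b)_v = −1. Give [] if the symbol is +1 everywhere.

Mod squares: a ≡ 4199, b ≡ -100947. Check v ∈ {∞, 2, 3, 7, 11, 13, 17, 19, 23, 31}.
v=∞: 4199 > 0 and -100947 < 0  ⇒  (a,b)_∞ = +1.
v=2: v_2(a)=-8, v_2(b)=4; units ≡ 7, 5 (mod 8); ε·ε+αω+βω = 1·0+-8·1+4·0 ≡ 0  ⇒  (a,b)_2 = +1.
v=23: a=23^2·(≡1), b=23^1·(≡6) mod 23; (1|23)=+1, (6|23)=+1; (−1)^{2·1·11}·(+1)^1·(+1)^2 = +1.
v=11: a=11^0·(≡8), b=11^3·(≡10) mod 11; (8|11)=-1, (10|11)=-1; (−1)^{0·3·5}·(-1)^3·(-1)^0 = -1.
v=3: a=3^-4·(≡2), b=3^1·(≡2) mod 3; (2|3)=-1, (2|3)=-1; (−1)^{-4·1·1}·(-1)^1·(-1)^-4 = -1.
v=17: a=17^1·(≡4), b=17^0·(≡4) mod 17; (4|17)=+1, (4|17)=+1; (−1)^{1·0·8}·(+1)^0·(+1)^1 = +1.
v=31: a=31^0·(≡1), b=31^-2·(≡1) mod 31; (1|31)=+1, (1|31)=+1; (−1)^{0·-2·15}·(+1)^-2·(+1)^0 = +1.
v=19: a=19^1·(≡3), b=19^1·(≡16) mod 19; (3|19)=-1, (16|19)=+1; (−1)^{1·1·9}·(-1)^1·(+1)^1 = +1.
v=7: a=7^0·(≡5), b=7^1·(≡5) mod 7; (5|7)=-1, (5|7)=-1; (−1)^{0·1·3}·(-1)^1·(-1)^0 = -1.
v=13: a=13^1·(≡8), b=13^0·(≡11) mod 13; (8|13)=-1, (11|13)=-1; (−1)^{1·0·6}·(-1)^0·(-1)^1 = -1.
(4199, -100947 / ℚ) ramifies at {3, 7, 11, 13}: a division algebra.

[3, 7, 11, 13]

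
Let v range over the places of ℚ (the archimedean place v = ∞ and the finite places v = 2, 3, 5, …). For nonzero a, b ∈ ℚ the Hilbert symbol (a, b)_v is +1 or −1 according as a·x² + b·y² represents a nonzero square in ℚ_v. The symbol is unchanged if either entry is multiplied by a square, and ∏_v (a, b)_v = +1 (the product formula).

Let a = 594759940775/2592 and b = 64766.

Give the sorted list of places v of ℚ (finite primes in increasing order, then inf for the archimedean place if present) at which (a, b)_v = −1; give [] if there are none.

Mod squares: a ≡ 439582, b ≡ 64766. Check v ∈ {∞, 2, 3, 5, 7, 11, 13, 29, 47, 53}.
v=7: a=7^2·(≡5), b=7^0·(≡2) mod 7; (5|7)=-1, (2|7)=+1; (−1)^{2·0·3}·(-1)^0·(+1)^2 = +1.
v=∞: 439582 > 0 and 64766 > 0  ⇒  (a,b)_∞ = +1.
v=11: a=11^1·(≡10), b=11^0·(≡9) mod 11; (10|11)=-1, (9|11)=+1; (−1)^{1·0·5}·(-1)^0·(+1)^1 = +1.
v=3: a=3^-4·(≡1), b=3^0·(≡2) mod 3; (1|3)=+1, (2|3)=-1; (−1)^{-4·0·1}·(+1)^0·(-1)^-4 = +1.
v=2: v_2(a)=-5, v_2(b)=1; units ≡ 7, 7 (mod 8); ε·ε+αω+βω = 1·1+-5·0+1·0 ≡ 1  ⇒  (a,b)_2 = -1.
v=5: a=5^2·(≡3), b=5^0·(≡1) mod 5; (3|5)=-1, (1|5)=+1; (−1)^{2·0·2}·(-1)^0·(+1)^2 = +1.
v=29: a=29^1·(≡16), b=29^0·(≡9) mod 29; (16|29)=+1, (9|29)=+1; (−1)^{1·0·14}·(+1)^0·(+1)^1 = +1.
v=53: a=53^1·(≡32), b=53^1·(≡3) mod 53; (32|53)=-1, (3|53)=-1; (−1)^{1·1·26}·(-1)^1·(-1)^1 = +1.
v=47: a=47^2·(≡35), b=47^1·(≡15) mod 47; (35|47)=-1, (15|47)=-1; (−1)^{2·1·23}·(-1)^1·(-1)^2 = -1.
v=13: a=13^1·(≡1), b=13^1·(≡3) mod 13; (1|13)=+1, (3|13)=+1; (−1)^{1·1·6}·(+1)^1·(+1)^1 = +1.
|Ram(439582, 64766)| = 2, even; anisotropic at {2, 47}.

[2, 47]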